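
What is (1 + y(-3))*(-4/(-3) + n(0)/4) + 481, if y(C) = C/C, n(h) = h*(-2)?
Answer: 1451/3 ≈ 483.67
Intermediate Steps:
n(h) = -2*h
y(C) = 1
(1 + y(-3))*(-4/(-3) + n(0)/4) + 481 = (1 + 1)*(-4/(-3) - 2*0/4) + 481 = 2*(-4*(-1/3) + 0*(1/4)) + 481 = 2*(4/3 + 0) + 481 = 2*(4/3) + 481 = 8/3 + 481 = 1451/3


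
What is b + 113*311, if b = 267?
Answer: 35410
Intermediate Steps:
b + 113*311 = 267 + 113*311 = 267 + 35143 = 35410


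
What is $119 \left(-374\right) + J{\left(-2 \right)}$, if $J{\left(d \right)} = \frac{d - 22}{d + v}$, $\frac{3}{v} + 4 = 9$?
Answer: $- \frac{311422}{7} \approx -44489.0$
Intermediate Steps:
$v = \frac{3}{5}$ ($v = \frac{3}{-4 + 9} = \frac{3}{5} \approx 0.6$)
$J{\left(d \right)} = \frac{-22 + d}{\frac{3}{5} + d}$ ($J{\left(d \right)} = \frac{d - 22}{d + \frac{3}{5}} = \frac{-22 + d}{\frac{3}{5} + d}$)
$119 \left(-374\right) + J{\left(-2 \right)} = 119 \left(-374\right) + \frac{5 \left(-22 - 2\right)}{3 + 5 \left(-2\right)} = -44506 + 5 \frac{1}{3 - 10} \left(-24\right) = -44506 + 5 \frac{1}{-7} \left(-24\right) = -44506 + 5 \left(- \frac{1}{7}\right) \left(-24\right) = -44506 + \frac{120}{7} = - \frac{311422}{7}$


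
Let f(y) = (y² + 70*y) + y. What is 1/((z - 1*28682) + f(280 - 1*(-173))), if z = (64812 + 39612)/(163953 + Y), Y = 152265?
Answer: 52703/10998606474 ≈ 4.7918e-6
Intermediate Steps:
f(y) = y² + 71*y
z = 17404/52703 (z = (64812 + 39612)/(163953 + 152265) = 104424/316218 = 104424*(1/316218) = 17404/52703 ≈ 0.33023)
1/((z - 1*28682) + f(280 - 1*(-173))) = 1/((17404/52703 - 1*28682) + (280 - 1*(-173))*(71 + (280 - 1*(-173)))) = 1/((17404/52703 - 28682) + (280 + 173)*(71 + (280 + 173))) = 1/(-1511610042/52703 + 453*(71 + 453)) = 1/(-1511610042/52703 + 453*524) = 1/(-1511610042/52703 + 237372) = 1/(10998606474/52703) = 52703/10998606474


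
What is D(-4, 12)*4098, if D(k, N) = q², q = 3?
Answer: 36882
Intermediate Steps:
D(k, N) = 9 (D(k, N) = 3² = 9)
D(-4, 12)*4098 = 9*4098 = 36882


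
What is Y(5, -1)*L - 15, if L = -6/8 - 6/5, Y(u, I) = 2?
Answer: -189/10 ≈ -18.900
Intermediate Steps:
L = -39/20 (L = -6*⅛ - 6*⅕ = -¾ - 6/5 = -39/20 ≈ -1.9500)
Y(5, -1)*L - 15 = 2*(-39/20) - 15 = -39/10 - 15 = -189/10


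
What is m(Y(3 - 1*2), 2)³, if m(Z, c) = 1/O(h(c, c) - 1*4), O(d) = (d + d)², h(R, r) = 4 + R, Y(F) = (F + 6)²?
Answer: 1/4096 ≈ 0.00024414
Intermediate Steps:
Y(F) = (6 + F)²
O(d) = 4*d² (O(d) = (2*d)² = 4*d²)
m(Z, c) = 1/(4*c²) (m(Z, c) = 1/(4*((4 + c) - 1*4)²) = 1/(4*((4 + c) - 4)²) = 1/(4*c²))
m(Y(3 - 1*2), 2)³ = ((¼)/2²)³ = ((¼)*(¼))³ = (1/16)³ = 1/4096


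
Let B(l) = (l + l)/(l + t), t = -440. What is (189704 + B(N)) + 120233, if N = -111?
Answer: 170775509/551 ≈ 3.0994e+5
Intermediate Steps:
B(l) = 2*l/(-440 + l) (B(l) = (l + l)/(l - 440) = (2*l)/(-440 + l) = 2*l/(-440 + l))
(189704 + B(N)) + 120233 = (189704 + 2*(-111)/(-440 - 111)) + 120233 = (189704 + 2*(-111)/(-551)) + 120233 = (189704 + 2*(-111)*(-1/551)) + 120233 = (189704 + 222/551) + 120233 = 104527126/551 + 120233 = 170775509/551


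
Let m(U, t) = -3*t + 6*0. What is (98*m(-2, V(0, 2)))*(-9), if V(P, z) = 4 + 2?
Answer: 15876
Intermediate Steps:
V(P, z) = 6
m(U, t) = -3*t (m(U, t) = -3*t + 0 = -3*t)
(98*m(-2, V(0, 2)))*(-9) = (98*(-3*6))*(-9) = (98*(-18))*(-9) = -1764*(-9) = 15876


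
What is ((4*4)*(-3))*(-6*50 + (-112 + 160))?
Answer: 12096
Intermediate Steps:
((4*4)*(-3))*(-6*50 + (-112 + 160)) = (16*(-3))*(-300 + 48) = -48*(-252) = 12096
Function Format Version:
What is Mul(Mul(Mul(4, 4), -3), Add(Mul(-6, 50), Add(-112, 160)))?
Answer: 12096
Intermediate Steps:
Mul(Mul(Mul(4, 4), -3), Add(Mul(-6, 50), Add(-112, 160))) = Mul(Mul(16, -3), Add(-300, 48)) = Mul(-48, -252) = 12096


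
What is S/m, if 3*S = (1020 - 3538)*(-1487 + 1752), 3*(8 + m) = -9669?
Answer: 667270/9693 ≈ 68.840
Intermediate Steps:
m = -3231 (m = -8 + (⅓)*(-9669) = -8 - 3223 = -3231)
S = -667270/3 (S = ((1020 - 3538)*(-1487 + 1752))/3 = (-2518*265)/3 = (⅓)*(-667270) = -667270/3 ≈ -2.2242e+5)
S/m = -667270/3/(-3231) = -667270/3*(-1/3231) = 667270/9693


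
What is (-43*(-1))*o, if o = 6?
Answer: 258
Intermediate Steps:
(-43*(-1))*o = -43*(-1)*6 = 43*6 = 258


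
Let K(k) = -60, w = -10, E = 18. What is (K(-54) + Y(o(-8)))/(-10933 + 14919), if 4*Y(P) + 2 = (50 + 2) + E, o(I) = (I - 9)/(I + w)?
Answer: -43/3986 ≈ -0.010788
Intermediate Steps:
o(I) = (-9 + I)/(-10 + I) (o(I) = (I - 9)/(I - 10) = (-9 + I)/(-10 + I))
Y(P) = 17 (Y(P) = -½ + ((50 + 2) + 18)/4 = -½ + (52 + 18)/4 = -½ + (¼)*70 = -½ + 35/2 = 17)
(K(-54) + Y(o(-8)))/(-10933 + 14919) = (-60 + 17)/(-10933 + 14919) = -43/3986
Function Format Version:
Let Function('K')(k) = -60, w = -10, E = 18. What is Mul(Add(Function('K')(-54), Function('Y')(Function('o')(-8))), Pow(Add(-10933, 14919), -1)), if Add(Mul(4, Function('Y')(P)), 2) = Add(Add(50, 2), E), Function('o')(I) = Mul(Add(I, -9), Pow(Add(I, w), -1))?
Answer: Rational(-43, 3986) ≈ -0.010788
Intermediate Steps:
Function('o')(I) = Mul(Pow(Add(-10, I), -1), Add(-9, I)) (Function('o')(I) = Mul(Add(I, -9), Pow(Add(I, -10), -1)) = Mul(Add(-9, I), Pow(Add(-10, I), -1)) = Mul(Pow(Add(-10, I), -1), Add(-9, I)))
Function('Y')(P) = 17 (Function('Y')(P) = Add(Rational(-1, 2), Mul(Rational(1, 4), Add(Add(50, 2), 18))) = Add(Rational(-1, 2), Mul(Rational(1, 4), Add(52, 18))) = Add(Rational(-1, 2), Mul(Rational(1, 4), 70)) = Add(Rational(-1, 2), Rational(35, 2)) = 17)
Mul(Add(Function('K')(-54), Function('Y')(Function('o')(-8))), Pow(Add(-10933, 14919), -1)) = Mul(Add(-60, 17), Pow(Add(-10933, 14919), -1)) = Mul(-43, Pow(3986, -1)) = Mul(-43, Rational(1, 3986)) = Rational(-43, 3986)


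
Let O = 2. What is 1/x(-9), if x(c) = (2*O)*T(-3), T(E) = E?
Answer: -1/12 ≈ -0.083333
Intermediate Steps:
x(c) = -12 (x(c) = (2*2)*(-3) = 4*(-3) = -12)
1/x(-9) = 1/(-12) = -1/12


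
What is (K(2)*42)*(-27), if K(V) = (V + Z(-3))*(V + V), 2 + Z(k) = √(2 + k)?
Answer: -4536*I ≈ -4536.0*I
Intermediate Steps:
Z(k) = -2 + √(2 + k)
K(V) = 2*V*(-2 + I + V) (K(V) = (V + (-2 + √(2 - 3)))*(V + V) = (V + (-2 + √(-1)))*(2*V) = (V + (-2 + I))*(2*V) = (-2 + I + V)*(2*V) = 2*V*(-2 + I + V))
(K(2)*42)*(-27) = ((2*2*(-2 + I + 2))*42)*(-27) = ((2*2*I)*42)*(-27) = ((4*I)*42)*(-27) = (168*I)*(-27) = -4536*I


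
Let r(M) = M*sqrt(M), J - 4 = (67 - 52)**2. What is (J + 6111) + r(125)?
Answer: 6340 + 625*sqrt(5) ≈ 7737.5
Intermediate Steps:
J = 229 (J = 4 + (67 - 52)**2 = 4 + 15**2 = 4 + 225 = 229)
r(M) = M**(3/2)
(J + 6111) + r(125) = (229 + 6111) + 125**(3/2) = 6340 + 625*sqrt(5)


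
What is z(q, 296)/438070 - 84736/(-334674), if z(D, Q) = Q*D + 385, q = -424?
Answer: -2376888343/73305319590 ≈ -0.032425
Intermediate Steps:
z(D, Q) = 385 + D*Q (z(D, Q) = D*Q + 385 = 385 + D*Q)
z(q, 296)/438070 - 84736/(-334674) = (385 - 424*296)/438070 - 84736/(-334674) = (385 - 125504)*(1/438070) - 84736*(-1/334674) = -125119*1/438070 + 42368/167337 = -125119/438070 + 42368/167337 = -2376888343/73305319590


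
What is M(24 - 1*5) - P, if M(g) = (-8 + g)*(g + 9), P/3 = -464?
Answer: 1700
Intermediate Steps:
P = -1392 (P = 3*(-464) = -1392)
M(g) = (-8 + g)*(9 + g)
M(24 - 1*5) - P = (-72 + (24 - 1*5) + (24 - 1*5)**2) - 1*(-1392) = (-72 + (24 - 5) + (24 - 5)**2) + 1392 = (-72 + 19 + 19**2) + 1392 = (-72 + 19 + 361) + 1392 = 308 + 1392 = 1700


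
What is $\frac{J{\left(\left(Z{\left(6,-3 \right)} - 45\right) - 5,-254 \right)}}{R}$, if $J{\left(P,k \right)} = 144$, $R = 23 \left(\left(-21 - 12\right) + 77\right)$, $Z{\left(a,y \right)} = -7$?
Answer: $\frac{36}{253} \approx 0.14229$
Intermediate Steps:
$R = 1012$ ($R = 23 \left(-33 + 77\right) = 23 \cdot 44 = 1012$)
$\frac{J{\left(\left(Z{\left(6,-3 \right)} - 45\right) - 5,-254 \right)}}{R} = \frac{144}{1012} = 144 \cdot \frac{1}{1012} = \frac{36}{253}$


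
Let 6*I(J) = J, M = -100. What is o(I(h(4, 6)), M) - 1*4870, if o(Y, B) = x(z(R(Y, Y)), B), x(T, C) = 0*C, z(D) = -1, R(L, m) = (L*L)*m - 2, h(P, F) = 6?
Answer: -4870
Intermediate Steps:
R(L, m) = -2 + m*L² (R(L, m) = L²*m - 2 = m*L² - 2 = -2 + m*L²)
I(J) = J/6
x(T, C) = 0
o(Y, B) = 0
o(I(h(4, 6)), M) - 1*4870 = 0 - 1*4870 = 0 - 4870 = -4870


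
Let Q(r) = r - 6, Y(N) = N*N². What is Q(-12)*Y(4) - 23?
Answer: -1175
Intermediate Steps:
Y(N) = N³
Q(r) = -6 + r
Q(-12)*Y(4) - 23 = (-6 - 12)*4³ - 23 = -18*64 - 23 = -1152 - 23 = -1175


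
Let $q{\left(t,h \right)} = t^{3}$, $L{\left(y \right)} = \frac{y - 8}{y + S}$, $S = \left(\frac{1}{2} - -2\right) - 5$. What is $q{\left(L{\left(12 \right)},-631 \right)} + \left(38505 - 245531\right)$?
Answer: $- \frac{1419990822}{6859} \approx -2.0703 \cdot 10^{5}$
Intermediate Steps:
$S = - \frac{5}{2}$ ($S = \left(\frac{1}{2} + 2\right) - 5 = \frac{5}{2} - 5 = - \frac{5}{2} \approx -2.5$)
$L{\left(y \right)} = \frac{-8 + y}{- \frac{5}{2} + y}$ ($L{\left(y \right)} = \frac{y - 8}{y - \frac{5}{2}} = \frac{-8 + y}{- \frac{5}{2} + y}$)
$q{\left(L{\left(12 \right)},-631 \right)} + \left(38505 - 245531\right) = \left(\frac{2 \left(-8 + 12\right)}{-5 + 2 \cdot 12}\right)^{3} + \left(38505 - 245531\right) = \left(2 \frac{1}{-5 + 24} \cdot 4\right)^{3} - 207026 = \left(2 \cdot \frac{1}{19} \cdot 4\right)^{3} - 207026 = \left(\frac{8}{19}\right)^{3} - 207026 = \frac{512}{6859} - 207026 = - \frac{1419990822}{6859}$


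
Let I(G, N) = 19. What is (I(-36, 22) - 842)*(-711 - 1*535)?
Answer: 1025458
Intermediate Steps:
(I(-36, 22) - 842)*(-711 - 1*535) = (19 - 842)*(-711 - 1*535) = -823*(-711 - 535) = -823*(-1246) = 1025458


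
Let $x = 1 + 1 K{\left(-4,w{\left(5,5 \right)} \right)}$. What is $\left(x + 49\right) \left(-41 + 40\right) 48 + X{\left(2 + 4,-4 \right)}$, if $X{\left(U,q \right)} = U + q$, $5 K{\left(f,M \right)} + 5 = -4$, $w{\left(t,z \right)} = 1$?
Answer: $- \frac{11558}{5} \approx -2311.6$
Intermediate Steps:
$K{\left(f,M \right)} = - \frac{9}{5}$ ($K{\left(f,M \right)} = -1 + \frac{1}{5} \left(-4\right) = -1 - \frac{4}{5} = - \frac{9}{5}$)
$x = - \frac{4}{5}$ ($x = 1 + 1 \left(- \frac{9}{5}\right) = 1 - \frac{9}{5} = - \frac{4}{5} \approx -0.8$)
$\left(x + 49\right) \left(-41 + 40\right) 48 + X{\left(2 + 4,-4 \right)} = \left(- \frac{4}{5} + 49\right) \left(-41 + 40\right) 48 + \left(\left(2 + 4\right) - 4\right) = \frac{241}{5} \left(-1\right) 48 + \left(6 - 4\right) = \left(- \frac{241}{5}\right) 48 + 2 = - \frac{11568}{5} + 2 = - \frac{11558}{5}$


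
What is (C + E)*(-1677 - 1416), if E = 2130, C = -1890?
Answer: -742320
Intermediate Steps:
(C + E)*(-1677 - 1416) = (-1890 + 2130)*(-1677 - 1416) = 240*(-3093) = -742320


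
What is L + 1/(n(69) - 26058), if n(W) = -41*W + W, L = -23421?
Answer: -674946379/28818 ≈ -23421.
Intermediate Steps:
n(W) = -40*W
L + 1/(n(69) - 26058) = -23421 + 1/(-40*69 - 26058) = -23421 + 1/(-2760 - 26058) = -23421 + 1/(-28818) = -23421 - 1/28818 = -674946379/28818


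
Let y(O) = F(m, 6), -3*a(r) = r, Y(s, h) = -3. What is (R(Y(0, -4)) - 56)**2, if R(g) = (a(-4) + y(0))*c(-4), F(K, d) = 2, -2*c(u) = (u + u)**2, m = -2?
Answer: 238144/9 ≈ 26460.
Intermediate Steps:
c(u) = -2*u**2 (c(u) = -(u + u)**2/2 = -4*u**2/2 = -2*u**2)
a(r) = -r/3
y(O) = 2
R(g) = -320/3 (R(g) = (-1/3*(-4) + 2)*(-2*(-4)**2) = (4/3 + 2)*(-2*16) = (10/3)*(-32) = -320/3)
(R(Y(0, -4)) - 56)**2 = (-320/3 - 56)**2 = (-488/3)**2 = 238144/9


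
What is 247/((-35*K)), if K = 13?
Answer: -19/35 ≈ -0.54286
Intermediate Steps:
247/((-35*K)) = 247/((-35*13)) = 247/(-455) = 247*(-1/455) = -19/35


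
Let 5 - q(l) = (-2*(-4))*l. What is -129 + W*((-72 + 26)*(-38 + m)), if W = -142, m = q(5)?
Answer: -476965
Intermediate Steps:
q(l) = 5 - 8*l (q(l) = 5 - (-2*(-4))*l = 5 - 8*l)
m = -35 (m = 5 - 8*5 = 5 - 40 = -35)
-129 + W*((-72 + 26)*(-38 + m)) = -129 - 142*(-72 + 26)*(-38 - 35) = -129 - (-6532)*(-73) = -129 - 142*3358 = -129 - 476836 = -476965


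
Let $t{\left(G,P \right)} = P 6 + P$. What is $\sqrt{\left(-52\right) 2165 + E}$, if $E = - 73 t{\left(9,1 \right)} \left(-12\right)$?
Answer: $4 i \sqrt{6653} \approx 326.26 i$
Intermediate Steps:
$t{\left(G,P \right)} = 7 P$ ($t{\left(G,P \right)} = 6 P + P = 7 P$)
$E = 6132$ ($E = - 73 \cdot 7 \cdot 1 \left(-12\right) = \left(-73\right) 7 \left(-12\right) = \left(-511\right) \left(-12\right) = 6132$)
$\sqrt{\left(-52\right) 2165 + E} = \sqrt{\left(-52\right) 2165 + 6132} = \sqrt{-112580 + 6132} = \sqrt{-106448} = 4 i \sqrt{6653}$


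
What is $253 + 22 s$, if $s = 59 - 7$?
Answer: $1397$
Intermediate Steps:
$s = 52$
$253 + 22 s = 253 + 22 \cdot 52 = 253 + 1144 = 1397$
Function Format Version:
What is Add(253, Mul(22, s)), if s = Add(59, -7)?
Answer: 1397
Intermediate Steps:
s = 52
Add(253, Mul(22, s)) = Add(253, Mul(22, 52)) = Add(253, 1144) = 1397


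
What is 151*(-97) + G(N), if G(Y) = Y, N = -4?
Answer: -14651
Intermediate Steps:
151*(-97) + G(N) = 151*(-97) - 4 = -14647 - 4 = -14651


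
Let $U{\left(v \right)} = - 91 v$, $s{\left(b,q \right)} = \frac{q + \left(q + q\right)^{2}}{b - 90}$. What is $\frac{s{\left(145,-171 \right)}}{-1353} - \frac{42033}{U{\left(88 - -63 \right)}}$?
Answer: $\frac{507677694}{340845505} \approx 1.4895$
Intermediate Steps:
$s{\left(b,q \right)} = \frac{q + 4 q^{2}}{-90 + b}$ ($s{\left(b,q \right)} = \frac{q + \left(2 q\right)^{2}}{-90 + b} = \frac{q + 4 q^{2}}{-90 + b}$)
$\frac{s{\left(145,-171 \right)}}{-1353} - \frac{42033}{U{\left(88 - -63 \right)}} = \frac{\left(-171\right) \frac{1}{-90 + 145} \left(1 + 4 \left(-171\right)\right)}{-1353} - \frac{42033}{\left(-91\right) \left(88 - -63\right)} = - \frac{171 \left(1 - 684\right)}{55} \left(- \frac{1}{1353}\right) - \frac{42033}{\left(-91\right) \left(88 + 63\right)} = \left(-171\right) \frac{1}{55} \left(-683\right) \left(- \frac{1}{1353}\right) - \frac{42033}{\left(-91\right) 151} = \frac{116793}{55} \left(- \frac{1}{1353}\right) - \frac{42033}{-13741} = - \frac{38931}{24805} - - \frac{42033}{13741} = - \frac{38931}{24805} + \frac{42033}{13741} = \frac{507677694}{340845505}$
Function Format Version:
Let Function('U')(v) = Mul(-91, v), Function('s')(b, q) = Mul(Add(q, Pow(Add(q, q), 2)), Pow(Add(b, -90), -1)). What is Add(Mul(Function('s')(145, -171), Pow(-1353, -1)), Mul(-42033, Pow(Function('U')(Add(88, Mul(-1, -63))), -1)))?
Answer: Rational(507677694, 340845505) ≈ 1.4895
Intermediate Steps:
Function('s')(b, q) = Mul(Pow(Add(-90, b), -1), Add(q, Mul(4, Pow(q, 2)))) (Function('s')(b, q) = Mul(Add(q, Pow(Mul(2, q), 2)), Pow(Add(-90, b), -1)) = Mul(Add(q, Mul(4, Pow(q, 2))), Pow(Add(-90, b), -1)) = Mul(Pow(Add(-90, b), -1), Add(q, Mul(4, Pow(q, 2)))))
Add(Mul(Function('s')(145, -171), Pow(-1353, -1)), Mul(-42033, Pow(Function('U')(Add(88, Mul(-1, -63))), -1))) = Add(Mul(Mul(-171, Pow(Add(-90, 145), -1), Add(1, Mul(4, -171))), Pow(-1353, -1)), Mul(-42033, Pow(Mul(-91, Add(88, Mul(-1, -63))), -1))) = Add(Mul(Mul(-171, Pow(55, -1), Add(1, -684)), Rational(-1, 1353)), Mul(-42033, Pow(Mul(-91, Add(88, 63)), -1))) = Add(Mul(Mul(-171, Rational(1, 55), -683), Rational(-1, 1353)), Mul(-42033, Pow(Mul(-91, 151), -1))) = Add(Mul(Rational(116793, 55), Rational(-1, 1353)), Mul(-42033, Pow(-13741, -1))) = Add(Rational(-38931, 24805), Mul(-42033, Rational(-1, 13741))) = Add(Rational(-38931, 24805), Rational(42033, 13741)) = Rational(507677694, 340845505)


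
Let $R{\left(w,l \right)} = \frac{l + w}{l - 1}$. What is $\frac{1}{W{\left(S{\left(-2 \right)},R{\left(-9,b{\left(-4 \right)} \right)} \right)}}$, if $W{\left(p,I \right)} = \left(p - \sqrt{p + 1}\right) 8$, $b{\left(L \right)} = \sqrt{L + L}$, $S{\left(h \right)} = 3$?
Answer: $\frac{1}{8} \approx 0.125$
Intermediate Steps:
$b{\left(L \right)} = \sqrt{2} \sqrt{L}$ ($b{\left(L \right)} = \sqrt{2 L} = \sqrt{2} \sqrt{L}$)
$R{\left(w,l \right)} = \frac{l + w}{-1 + l}$
$W{\left(p,I \right)} = - 8 \sqrt{1 + p} + 8 p$ ($W{\left(p,I \right)} = \left(p - \sqrt{1 + p}\right) 8 = - 8 \sqrt{1 + p} + 8 p$)
$\frac{1}{W{\left(S{\left(-2 \right)},R{\left(-9,b{\left(-4 \right)} \right)} \right)}} = \frac{1}{- 8 \sqrt{1 + 3} + 8 \cdot 3} = \frac{1}{- 8 \sqrt{4} + 24} = \frac{1}{\left(-8\right) 2 + 24} = \frac{1}{-16 + 24} = \frac{1}{8}$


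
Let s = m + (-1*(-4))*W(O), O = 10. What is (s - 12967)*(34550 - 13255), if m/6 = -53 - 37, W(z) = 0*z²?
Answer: -287631565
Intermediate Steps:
W(z) = 0
m = -540 (m = 6*(-53 - 37) = 6*(-90) = -540)
s = -540 (s = -540 - 1*(-4)*0 = -540 + 4*0 = -540 + 0 = -540)
(s - 12967)*(34550 - 13255) = (-540 - 12967)*(34550 - 13255) = -13507*21295 = -287631565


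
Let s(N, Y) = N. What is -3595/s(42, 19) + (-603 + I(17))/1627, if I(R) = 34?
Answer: -5872963/68334 ≈ -85.945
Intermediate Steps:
-3595/s(42, 19) + (-603 + I(17))/1627 = -3595/42 + (-603 + 34)/1627 = -3595*1/42 - 569*1/1627 = -3595/42 - 569/1627 = -5872963/68334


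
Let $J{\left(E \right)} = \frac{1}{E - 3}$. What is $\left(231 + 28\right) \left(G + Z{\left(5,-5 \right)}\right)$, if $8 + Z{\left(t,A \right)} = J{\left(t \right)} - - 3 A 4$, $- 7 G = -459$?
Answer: $- \frac{999}{2} \approx -499.5$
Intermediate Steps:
$G = \frac{459}{7}$ ($G = \left(- \frac{1}{7}\right) \left(-459\right) = \frac{459}{7} \approx 65.571$)
$J{\left(E \right)} = \frac{1}{-3 + E}$
$Z{\left(t,A \right)} = -8 + \frac{1}{-3 + t} + 12 A$ ($Z{\left(t,A \right)} = -8 - \left(- \frac{1}{-3 + t} + - 3 A 4\right) = -8 + \left(\frac{1}{-3 + t} - - 12 A\right) = -8 + \left(\frac{1}{-3 + t} + 12 A\right) = -8 + \frac{1}{-3 + t} + 12 A$)
$\left(231 + 28\right) \left(G + Z{\left(5,-5 \right)}\right) = \left(231 + 28\right) \left(\frac{459}{7} + \frac{1 + 4 \left(-3 + 5\right) \left(-2 + 3 \left(-5\right)\right)}{-3 + 5}\right) = 259 \left(\frac{459}{7} + \frac{1 + 4 \cdot 2 \left(-2 - 15\right)}{2}\right) = 259 \left(\frac{459}{7} + \frac{1 + 4 \cdot 2 \left(-17\right)}{2}\right) = 259 \left(\frac{459}{7} + \frac{1 - 136}{2}\right) = 259 \left(\frac{459}{7} + \frac{1}{2} \left(-135\right)\right) = 259 \left(\frac{459}{7} - \frac{135}{2}\right) = 259 \left(- \frac{27}{14}\right) = - \frac{999}{2}$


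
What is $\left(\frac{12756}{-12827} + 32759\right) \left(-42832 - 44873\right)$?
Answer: $- \frac{36852495309585}{12827} \approx -2.873 \cdot 10^{9}$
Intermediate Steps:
$\left(\frac{12756}{-12827} + 32759\right) \left(-42832 - 44873\right) = \left(12756 \left(- \frac{1}{12827}\right) + 32759\right) \left(-87705\right) = \left(- \frac{12756}{12827} + 32759\right) \left(-87705\right) = \frac{420186937}{12827} \left(-87705\right) = - \frac{36852495309585}{12827}$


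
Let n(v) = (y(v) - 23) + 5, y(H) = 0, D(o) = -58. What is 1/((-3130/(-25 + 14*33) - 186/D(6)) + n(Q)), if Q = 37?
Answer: -12673/278243 ≈ -0.045547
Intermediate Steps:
n(v) = -18 (n(v) = (0 - 23) + 5 = -23 + 5 = -18)
1/((-3130/(-25 + 14*33) - 186/D(6)) + n(Q)) = 1/((-3130/(-25 + 14*33) - 186/(-58)) - 18) = 1/((-3130/(-25 + 462) - 186*(-1/58)) - 18) = 1/((-3130/437 + 93/29) - 18) = 1/(-50129/12673 - 18) = 1/(-278243/12673) = -12673/278243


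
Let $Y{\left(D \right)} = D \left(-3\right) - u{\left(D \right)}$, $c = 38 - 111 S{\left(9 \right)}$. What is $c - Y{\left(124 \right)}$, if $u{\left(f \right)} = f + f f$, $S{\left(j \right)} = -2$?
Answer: $16132$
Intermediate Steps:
$u{\left(f \right)} = f + f^{2}$
$c = 260$ ($c = 38 - -222 = 38 + 222 = 260$)
$Y{\left(D \right)} = - 3 D - D \left(1 + D\right)$ ($Y{\left(D \right)} = D \left(-3\right) - D \left(1 + D\right) = - 3 D - D \left(1 + D\right)$)
$c - Y{\left(124 \right)} = 260 - 124 \left(-4 - 124\right) = 260 - 124 \left(-128\right) = 260 - -15872 = 260 + 15872 = 16132$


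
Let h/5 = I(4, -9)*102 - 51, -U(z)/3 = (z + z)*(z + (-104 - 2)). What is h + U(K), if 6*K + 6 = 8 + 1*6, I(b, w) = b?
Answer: 7867/3 ≈ 2622.3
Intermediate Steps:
K = 4/3 (K = -1 + (8 + 1*6)/6 = -1 + (8 + 6)/6 = -1 + (1/6)*14 = -1 + 7/3 = 4/3 ≈ 1.3333)
U(z) = -6*z*(-106 + z) (U(z) = -3*(z + z)*(z + (-104 - 2)) = -3*2*z*(z - 106) = -3*2*z*(-106 + z) = -6*z*(-106 + z))
h = 1785 (h = 5*(4*102 - 51) = 5*(408 - 51) = 5*357 = 1785)
h + U(K) = 1785 + 6*(4/3)*(106 - 1*4/3) = 1785 + 6*(4/3)*(106 - 4/3) = 1785 + 6*(4/3)*(314/3) = 1785 + 2512/3 = 7867/3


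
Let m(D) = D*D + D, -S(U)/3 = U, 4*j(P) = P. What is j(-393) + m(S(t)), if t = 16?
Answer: 8631/4 ≈ 2157.8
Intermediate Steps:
j(P) = P/4
S(U) = -3*U
m(D) = D + D² (m(D) = D² + D = D + D²)
j(-393) + m(S(t)) = (¼)*(-393) + (-3*16)*(1 - 3*16) = -393/4 - 48*(1 - 48) = -393/4 - 48*(-47) = -393/4 + 2256 = 8631/4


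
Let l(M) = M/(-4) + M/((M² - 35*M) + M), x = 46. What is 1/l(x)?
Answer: -12/137 ≈ -0.087591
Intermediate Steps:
l(M) = -M/4 + M/(M² - 34*M) (l(M) = M*(-¼) + M/(M² - 34*M) = -M/4 + M/(M² - 34*M))
1/l(x) = 1/((4 - 1*46² + 34*46)/(4*(-34 + 46))) = 1/((¼)*(4 - 1*2116 + 1564)/12) = 1/((¼)*(1/12)*(4 - 2116 + 1564)) = 1/((¼)*(1/12)*(-548)) = 1/(-137/12) = -12/137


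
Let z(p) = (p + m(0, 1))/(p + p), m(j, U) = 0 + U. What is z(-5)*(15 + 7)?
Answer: 44/5 ≈ 8.8000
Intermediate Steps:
m(j, U) = U
z(p) = (1 + p)/(2*p) (z(p) = (p + 1)/(p + p) = (1 + p)/((2*p)) = (1 + p)*(1/(2*p)) = (1 + p)/(2*p))
z(-5)*(15 + 7) = ((1/2)*(1 - 5)/(-5))*(15 + 7) = ((1/2)*(-1/5)*(-4))*22 = (2/5)*22 = 44/5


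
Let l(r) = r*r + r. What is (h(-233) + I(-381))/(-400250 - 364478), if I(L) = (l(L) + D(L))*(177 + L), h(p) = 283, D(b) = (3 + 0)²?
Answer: 29536673/764728 ≈ 38.624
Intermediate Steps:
D(b) = 9 (D(b) = 3² = 9)
l(r) = r + r² (l(r) = r² + r = r + r²)
I(L) = (9 + L*(1 + L))*(177 + L) (I(L) = (L*(1 + L) + 9)*(177 + L) = (9 + L*(1 + L))*(177 + L))
(h(-233) + I(-381))/(-400250 - 364478) = (283 + (1593 + (-381)³ + 178*(-381)² + 186*(-381)))/(-400250 - 364478) = (283 + (1593 - 55306341 + 178*145161 - 70866))/(-764728) = (283 + (1593 - 55306341 + 25838658 - 70866))*(-1/764728) = (283 - 29536956)*(-1/764728) = -29536673*(-1/764728) = 29536673/764728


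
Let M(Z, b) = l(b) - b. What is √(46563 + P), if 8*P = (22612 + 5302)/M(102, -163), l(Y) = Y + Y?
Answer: √4946254397/326 ≈ 215.74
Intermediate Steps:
l(Y) = 2*Y
M(Z, b) = b (M(Z, b) = 2*b - b = b)
P = -13957/652 (P = ((22612 + 5302)/(-163))/8 = (27914*(-1/163))/8 = (⅛)*(-27914/163) = -13957/652 ≈ -21.406)
√(46563 + P) = √(46563 - 13957/652) = √(30345119/652) = √4946254397/326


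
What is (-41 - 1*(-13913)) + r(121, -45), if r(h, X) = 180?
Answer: 14052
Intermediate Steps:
(-41 - 1*(-13913)) + r(121, -45) = (-41 - 1*(-13913)) + 180 = (-41 + 13913) + 180 = 13872 + 180 = 14052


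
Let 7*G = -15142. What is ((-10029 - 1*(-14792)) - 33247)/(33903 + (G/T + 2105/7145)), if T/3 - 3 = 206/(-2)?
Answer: -42738817800/50881017359 ≈ -0.83998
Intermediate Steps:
G = -15142/7 (G = (⅐)*(-15142) = -15142/7 ≈ -2163.1)
T = -300 (T = 9 + 3*(206/(-2)) = 9 + 3*(-½*206) = 9 + 3*(-103) = 9 - 309 = -300)
((-10029 - 1*(-14792)) - 33247)/(33903 + (G/T + 2105/7145)) = ((-10029 - 1*(-14792)) - 33247)/(33903 + (-15142/7/(-300) + 2105/7145)) = ((-10029 + 14792) - 33247)/(33903 + (-15142/7*(-1/300) + 2105*(1/7145))) = (4763 - 33247)/(33903 + (7571/1050 + 421/1429)) = -28484/(33903 + 11261009/1500450) = -28484/50881017359/1500450 = -28484*1500450/50881017359 = -42738817800/50881017359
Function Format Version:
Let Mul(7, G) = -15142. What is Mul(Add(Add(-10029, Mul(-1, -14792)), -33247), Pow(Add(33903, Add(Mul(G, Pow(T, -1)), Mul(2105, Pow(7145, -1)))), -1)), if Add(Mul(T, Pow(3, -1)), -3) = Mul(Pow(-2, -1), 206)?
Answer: Rational(-42738817800, 50881017359) ≈ -0.83998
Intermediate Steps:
G = Rational(-15142, 7) (G = Mul(Rational(1, 7), -15142) = Rational(-15142, 7) ≈ -2163.1)
T = -300 (T = Add(9, Mul(3, Mul(Pow(-2, -1), 206))) = Add(9, Mul(3, Mul(Rational(-1, 2), 206))) = Add(9, Mul(3, -103)) = Add(9, -309) = -300)
Mul(Add(Add(-10029, Mul(-1, -14792)), -33247), Pow(Add(33903, Add(Mul(G, Pow(T, -1)), Mul(2105, Pow(7145, -1)))), -1)) = Mul(Add(Add(-10029, Mul(-1, -14792)), -33247), Pow(Add(33903, Add(Mul(Rational(-15142, 7), Pow(-300, -1)), Mul(2105, Pow(7145, -1)))), -1)) = Mul(Add(Add(-10029, 14792), -33247), Pow(Add(33903, Add(Mul(Rational(-15142, 7), Rational(-1, 300)), Mul(2105, Rational(1, 7145)))), -1)) = Mul(Add(4763, -33247), Pow(Add(33903, Add(Rational(7571, 1050), Rational(421, 1429))), -1)) = Mul(-28484, Pow(Add(33903, Rational(11261009, 1500450)), -1)) = Mul(-28484, Pow(Rational(50881017359, 1500450), -1)) = Mul(-28484, Rational(1500450, 50881017359)) = Rational(-42738817800, 50881017359)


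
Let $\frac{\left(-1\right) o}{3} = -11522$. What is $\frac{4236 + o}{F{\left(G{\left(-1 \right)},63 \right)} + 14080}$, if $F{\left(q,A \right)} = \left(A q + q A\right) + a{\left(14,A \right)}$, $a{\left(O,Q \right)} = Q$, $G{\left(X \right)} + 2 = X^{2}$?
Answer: $\frac{38802}{14017} \approx 2.7682$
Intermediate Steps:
$o = 34566$ ($o = \left(-3\right) \left(-11522\right) = 34566$)
$G{\left(X \right)} = -2 + X^{2}$
$F{\left(q,A \right)} = A + 2 A q$ ($F{\left(q,A \right)} = \left(A q + q A\right) + A = \left(A q + A q\right) + A = 2 A q + A = A + 2 A q$)
$\frac{4236 + o}{F{\left(G{\left(-1 \right)},63 \right)} + 14080} = \frac{4236 + 34566}{63 \left(1 + 2 \left(-2 + \left(-1\right)^{2}\right)\right) + 14080} = \frac{38802}{63 \left(1 + 2 \left(-2 + 1\right)\right) + 14080} = \frac{38802}{63 \left(1 + 2 \left(-1\right)\right) + 14080} = \frac{38802}{63 \left(1 - 2\right) + 14080} = \frac{38802}{63 \left(-1\right) + 14080} = \frac{38802}{-63 + 14080} = \frac{38802}{14017}$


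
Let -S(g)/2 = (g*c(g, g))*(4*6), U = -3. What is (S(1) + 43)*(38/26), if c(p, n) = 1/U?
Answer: 1121/13 ≈ 86.231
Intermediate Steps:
c(p, n) = -⅓ (c(p, n) = 1/(-3) = -⅓)
S(g) = 16*g (S(g) = -2*g*(-⅓)*4*6 = -2*(-g/3)*24 = -(-16)*g = 16*g)
(S(1) + 43)*(38/26) = (16*1 + 43)*(38/26) = (16 + 43)*(38*(1/26)) = 59*(19/13) = 1121/13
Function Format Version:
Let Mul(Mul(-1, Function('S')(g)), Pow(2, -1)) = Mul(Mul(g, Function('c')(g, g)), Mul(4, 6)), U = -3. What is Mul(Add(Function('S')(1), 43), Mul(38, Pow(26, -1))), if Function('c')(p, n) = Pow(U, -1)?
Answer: Rational(1121, 13) ≈ 86.231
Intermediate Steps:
Function('c')(p, n) = Rational(-1, 3) (Function('c')(p, n) = Pow(-3, -1) = Rational(-1, 3))
Function('S')(g) = Mul(16, g) (Function('S')(g) = Mul(-2, Mul(Mul(g, Rational(-1, 3)), Mul(4, 6))) = Mul(-2, Mul(Mul(Rational(-1, 3), g), 24)) = Mul(-2, Mul(-8, g)) = Mul(16, g))
Mul(Add(Function('S')(1), 43), Mul(38, Pow(26, -1))) = Mul(Add(Mul(16, 1), 43), Mul(38, Pow(26, -1))) = Mul(Add(16, 43), Mul(38, Rational(1, 26))) = Mul(59, Rational(19, 13)) = Rational(1121, 13)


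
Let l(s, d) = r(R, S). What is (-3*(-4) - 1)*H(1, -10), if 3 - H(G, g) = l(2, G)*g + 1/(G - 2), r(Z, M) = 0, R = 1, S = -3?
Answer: 44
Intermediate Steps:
l(s, d) = 0
H(G, g) = 3 - 1/(-2 + G) (H(G, g) = 3 - (0*g + 1/(G - 2)) = 3 - (0 + 1/(-2 + G)) = 3 - 1/(-2 + G))
(-3*(-4) - 1)*H(1, -10) = (-3*(-4) - 1)*((-7 + 3*1)/(-2 + 1)) = (12 - 1)*((-7 + 3)/(-1)) = 11*(-1*(-4)) = 11*4 = 44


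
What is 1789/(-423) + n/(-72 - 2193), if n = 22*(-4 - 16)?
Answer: -257731/63873 ≈ -4.0351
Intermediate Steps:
n = -440 (n = 22*(-20) = -440)
1789/(-423) + n/(-72 - 2193) = 1789/(-423) - 440/(-72 - 2193) = 1789*(-1/423) - 440/(-2265) = -1789/423 - 440*(-1/2265) = -1789/423 + 88/453 = -257731/63873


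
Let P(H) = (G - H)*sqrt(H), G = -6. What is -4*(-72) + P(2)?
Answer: 288 - 8*sqrt(2) ≈ 276.69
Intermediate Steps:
P(H) = sqrt(H)*(-6 - H) (P(H) = (-6 - H)*sqrt(H) = sqrt(H)*(-6 - H))
-4*(-72) + P(2) = -4*(-72) + sqrt(2)*(-6 - 1*2) = 288 + sqrt(2)*(-6 - 2) = 288 + sqrt(2)*(-8) = 288 - 8*sqrt(2)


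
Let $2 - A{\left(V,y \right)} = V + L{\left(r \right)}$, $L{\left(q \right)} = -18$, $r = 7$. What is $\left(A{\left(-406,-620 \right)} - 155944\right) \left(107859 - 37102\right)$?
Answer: $-11003987126$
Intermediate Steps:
$A{\left(V,y \right)} = 20 - V$ ($A{\left(V,y \right)} = 2 - \left(V - 18\right) = 2 - \left(-18 + V\right) = 20 - V$)
$\left(A{\left(-406,-620 \right)} - 155944\right) \left(107859 - 37102\right) = \left(\left(20 - -406\right) - 155944\right) \left(107859 - 37102\right) = \left(\left(20 + 406\right) - 155944\right) 70757 = \left(426 - 155944\right) 70757 = \left(-155518\right) 70757 = -11003987126$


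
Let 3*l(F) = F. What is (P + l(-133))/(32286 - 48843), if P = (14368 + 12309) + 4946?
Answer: -94736/49671 ≈ -1.9073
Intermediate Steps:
l(F) = F/3
P = 31623 (P = 26677 + 4946 = 31623)
(P + l(-133))/(32286 - 48843) = (31623 + (1/3)*(-133))/(32286 - 48843) = (31623 - 133/3)/(-16557) = (94736/3)*(-1/16557) = -94736/49671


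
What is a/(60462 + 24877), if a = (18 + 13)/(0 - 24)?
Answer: -31/2048136 ≈ -1.5136e-5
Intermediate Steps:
a = -31/24 (a = 31/(-24) = 31*(-1/24) = -31/24 ≈ -1.2917)
a/(60462 + 24877) = -31/24/(60462 + 24877) = -31/24/85339 = (1/85339)*(-31/24) = -31/2048136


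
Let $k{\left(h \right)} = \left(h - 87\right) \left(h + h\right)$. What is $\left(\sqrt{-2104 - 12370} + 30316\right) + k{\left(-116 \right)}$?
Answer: $77412 + i \sqrt{14474} \approx 77412.0 + 120.31 i$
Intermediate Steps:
$k{\left(h \right)} = 2 h \left(-87 + h\right)$ ($k{\left(h \right)} = \left(-87 + h\right) 2 h = 2 h \left(-87 + h\right)$)
$\left(\sqrt{-2104 - 12370} + 30316\right) + k{\left(-116 \right)} = \left(\sqrt{-2104 - 12370} + 30316\right) + 2 \left(-116\right) \left(-87 - 116\right) = \left(\sqrt{-14474} + 30316\right) + 2 \left(-116\right) \left(-203\right) = \left(i \sqrt{14474} + 30316\right) + 47096 = \left(30316 + i \sqrt{14474}\right) + 47096 = 77412 + i \sqrt{14474}$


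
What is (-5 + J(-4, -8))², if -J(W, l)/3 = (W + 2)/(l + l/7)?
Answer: 32761/1024 ≈ 31.993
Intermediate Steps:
J(W, l) = -21*(2 + W)/(8*l) (J(W, l) = -3*(W + 2)/(l + l/7) = -3*(2 + W)/(l + l*(⅐)) = -3*(2 + W)/(l + l/7) = -3*(2 + W)/(8*l/7) = -3*(2 + W)*7/(8*l) = -21*(2 + W)/(8*l))
(-5 + J(-4, -8))² = (-5 + (21/8)*(-2 - 1*(-4))/(-8))² = (-5 + (21/8)*(-⅛)*(-2 + 4))² = (-5 + (21/8)*(-⅛)*2)² = (-5 - 21/32)² = (-181/32)² = 32761/1024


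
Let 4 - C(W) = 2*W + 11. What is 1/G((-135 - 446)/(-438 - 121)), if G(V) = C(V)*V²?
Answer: -174676879/1713122075 ≈ -0.10196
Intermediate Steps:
C(W) = -7 - 2*W (C(W) = 4 - (2*W + 11) = 4 - (11 + 2*W) = 4 + (-11 - 2*W) = -7 - 2*W)
G(V) = V²*(-7 - 2*V) (G(V) = (-7 - 2*V)*V² = V²*(-7 - 2*V))
1/G((-135 - 446)/(-438 - 121)) = 1/(((-135 - 446)/(-438 - 121))²*(-7 - 2*(-135 - 446)/(-438 - 121))) = 1/((-581/(-559))²*(-7 - (-1162)/(-559))) = 1/((-581*(-1/559))²*(-7 - (-1162)*(-1)/559)) = 1/((581/559)²*(-7 - 2*581/559)) = 1/(337561*(-7 - 1162/559)/312481) = 1/((337561/312481)*(-5075/559)) = 1/(-1713122075/174676879) = -174676879/1713122075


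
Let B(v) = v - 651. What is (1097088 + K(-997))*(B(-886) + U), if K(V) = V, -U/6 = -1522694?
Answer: 10012382443057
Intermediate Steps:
U = 9136164 (U = -6*(-1522694) = 9136164)
B(v) = -651 + v
(1097088 + K(-997))*(B(-886) + U) = (1097088 - 997)*((-651 - 886) + 9136164) = 1096091*(-1537 + 9136164) = 1096091*9134627 = 10012382443057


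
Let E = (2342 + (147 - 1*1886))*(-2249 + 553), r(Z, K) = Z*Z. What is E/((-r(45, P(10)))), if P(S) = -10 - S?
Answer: 113632/225 ≈ 505.03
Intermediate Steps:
r(Z, K) = Z²
E = -1022688 (E = (2342 + (147 - 1886))*(-1696) = (2342 - 1739)*(-1696) = 603*(-1696) = -1022688)
E/((-r(45, P(10)))) = -1022688/((-1*45²)) = -1022688/((-1*2025)) = -1022688/(-2025) = -1022688*(-1/2025) = 113632/225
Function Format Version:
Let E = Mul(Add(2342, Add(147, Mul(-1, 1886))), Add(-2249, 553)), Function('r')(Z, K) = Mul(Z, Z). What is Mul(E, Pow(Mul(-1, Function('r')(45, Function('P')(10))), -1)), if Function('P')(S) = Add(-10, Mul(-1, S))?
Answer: Rational(113632, 225) ≈ 505.03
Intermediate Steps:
Function('r')(Z, K) = Pow(Z, 2)
E = -1022688 (E = Mul(Add(2342, Add(147, -1886)), -1696) = Mul(Add(2342, -1739), -1696) = Mul(603, -1696) = -1022688)
Mul(E, Pow(Mul(-1, Function('r')(45, Function('P')(10))), -1)) = Mul(-1022688, Pow(Mul(-1, Pow(45, 2)), -1)) = Mul(-1022688, Pow(Mul(-1, 2025), -1)) = Mul(-1022688, Pow(-2025, -1)) = Mul(-1022688, Rational(-1, 2025)) = Rational(113632, 225)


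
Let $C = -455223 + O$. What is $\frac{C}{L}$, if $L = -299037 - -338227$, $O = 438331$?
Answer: $- \frac{8446}{19595} \approx -0.43103$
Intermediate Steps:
$L = 39190$ ($L = -299037 + 338227 = 39190$)
$C = -16892$ ($C = -455223 + 438331 = -16892$)
$\frac{C}{L} = - \frac{16892}{39190} = \left(-16892\right) \frac{1}{39190} = - \frac{8446}{19595}$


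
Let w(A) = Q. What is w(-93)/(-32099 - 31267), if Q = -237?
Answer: 79/21122 ≈ 0.0037402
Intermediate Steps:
w(A) = -237
w(-93)/(-32099 - 31267) = -237/(-32099 - 31267) = -237/(-63366) = -237*(-1/63366) = 79/21122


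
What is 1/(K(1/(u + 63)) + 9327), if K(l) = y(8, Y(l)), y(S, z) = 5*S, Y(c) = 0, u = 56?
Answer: 1/9367 ≈ 0.00010676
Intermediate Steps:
K(l) = 40 (K(l) = 5*8 = 40)
1/(K(1/(u + 63)) + 9327) = 1/(40 + 9327) = 1/9367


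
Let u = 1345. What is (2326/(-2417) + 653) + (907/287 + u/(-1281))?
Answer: 83039673587/126943257 ≈ 654.15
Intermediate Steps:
(2326/(-2417) + 653) + (907/287 + u/(-1281)) = (2326/(-2417) + 653) + (907/287 + 1345/(-1281)) = (2326*(-1/2417) + 653) + (907*(1/287) + 1345*(-1/1281)) = (-2326/2417 + 653) + (907/287 - 1345/1281) = 1575975/2417 + 110836/52521 = 83039673587/126943257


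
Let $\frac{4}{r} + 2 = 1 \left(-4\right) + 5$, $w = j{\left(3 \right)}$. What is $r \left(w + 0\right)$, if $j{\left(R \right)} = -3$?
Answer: $12$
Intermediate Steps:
$w = -3$
$r = -4$ ($r = \frac{4}{-2 + \left(1 \left(-4\right) + 5\right)} = \frac{4}{-2 + \left(-4 + 5\right)} = \frac{4}{-2 + 1} = \frac{4}{-1} = 4 \left(-1\right) = -4$)
$r \left(w + 0\right) = - 4 \left(-3 + 0\right) = \left(-4\right) \left(-3\right) = 12$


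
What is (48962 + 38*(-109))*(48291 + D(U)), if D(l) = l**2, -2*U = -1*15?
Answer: 2166923745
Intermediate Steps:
U = 15/2 (U = -(-1)*15/2 = -1/2*(-15) = 15/2 ≈ 7.5000)
(48962 + 38*(-109))*(48291 + D(U)) = (48962 + 38*(-109))*(48291 + (15/2)**2) = (48962 - 4142)*(48291 + 225/4) = 44820*(193389/4) = 2166923745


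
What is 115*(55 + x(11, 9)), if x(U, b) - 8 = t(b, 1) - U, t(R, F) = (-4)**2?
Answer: 7820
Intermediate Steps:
t(R, F) = 16
x(U, b) = 24 - U (x(U, b) = 8 + (16 - U) = 24 - U)
115*(55 + x(11, 9)) = 115*(55 + (24 - 1*11)) = 115*(55 + (24 - 11)) = 115*(55 + 13) = 115*68 = 7820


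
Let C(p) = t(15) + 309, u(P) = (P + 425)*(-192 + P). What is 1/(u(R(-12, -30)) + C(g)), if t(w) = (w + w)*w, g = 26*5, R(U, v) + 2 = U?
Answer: -1/83907 ≈ -1.1918e-5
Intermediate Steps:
R(U, v) = -2 + U
g = 130
t(w) = 2*w² (t(w) = (2*w)*w = 2*w²)
u(P) = (-192 + P)*(425 + P) (u(P) = (425 + P)*(-192 + P) = (-192 + P)*(425 + P))
C(p) = 759 (C(p) = 2*15² + 309 = 2*225 + 309 = 450 + 309 = 759)
1/(u(R(-12, -30)) + C(g)) = 1/((-81600 + (-2 - 12)² + 233*(-2 - 12)) + 759) = 1/((-81600 + (-14)² + 233*(-14)) + 759) = 1/((-81600 + 196 - 3262) + 759) = 1/(-84666 + 759) = 1/(-83907) = -1/83907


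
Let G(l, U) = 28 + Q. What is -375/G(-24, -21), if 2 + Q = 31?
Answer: -125/19 ≈ -6.5789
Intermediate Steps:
Q = 29 (Q = -2 + 31 = 29)
G(l, U) = 57 (G(l, U) = 28 + 29 = 57)
-375/G(-24, -21) = -375/57 = -375*1/57 = -125/19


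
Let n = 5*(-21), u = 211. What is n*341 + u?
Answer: -35594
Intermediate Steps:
n = -105
n*341 + u = -105*341 + 211 = -35805 + 211 = -35594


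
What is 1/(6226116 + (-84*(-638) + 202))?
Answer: 1/6279910 ≈ 1.5924e-7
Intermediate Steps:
1/(6226116 + (-84*(-638) + 202)) = 1/(6226116 + (53592 + 202)) = 1/(6226116 + 53794) = 1/6279910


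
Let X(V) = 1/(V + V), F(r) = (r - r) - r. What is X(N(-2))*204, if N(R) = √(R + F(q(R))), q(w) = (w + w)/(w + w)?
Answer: -34*I*√3 ≈ -58.89*I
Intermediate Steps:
q(w) = 1 (q(w) = (2*w)/((2*w)) = (2*w)*(1/(2*w)) = 1)
F(r) = -r (F(r) = 0 - r = -r)
N(R) = √(-1 + R) (N(R) = √(R - 1*1) = √(R - 1) = √(-1 + R))
X(V) = 1/(2*V)
X(N(-2))*204 = (1/(2*(√(-1 - 2))))*204 = (1/(2*(√(-3))))*204 = (1/(2*((I*√3))))*204 = ((-I*√3/3)/2)*204 = -I*√3/6*204 = -34*I*√3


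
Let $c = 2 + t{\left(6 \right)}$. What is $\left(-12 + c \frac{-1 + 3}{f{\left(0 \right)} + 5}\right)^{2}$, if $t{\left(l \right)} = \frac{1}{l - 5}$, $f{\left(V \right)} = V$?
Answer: $\frac{2916}{25} \approx 116.64$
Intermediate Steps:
$t{\left(l \right)} = \frac{1}{-5 + l}$
$c = 3$ ($c = 2 + \frac{1}{-5 + 6} = 2 + 1^{-1} = 2 + 1 = 3$)
$\left(-12 + c \frac{-1 + 3}{f{\left(0 \right)} + 5}\right)^{2} = \left(-12 + 3 \frac{-1 + 3}{0 + 5}\right)^{2} = \left(-12 + 3 \cdot \frac{2}{5}\right)^{2} = \left(-12 + \frac{6}{5}\right)^{2} = \left(- \frac{54}{5}\right)^{2} = \frac{2916}{25}$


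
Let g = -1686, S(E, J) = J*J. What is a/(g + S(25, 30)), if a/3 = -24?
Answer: 12/131 ≈ 0.091603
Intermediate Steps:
S(E, J) = J**2
a = -72 (a = 3*(-24) = -72)
a/(g + S(25, 30)) = -72/(-1686 + 30**2) = -72/(-1686 + 900) = -72/(-786) = -1/786*(-72) = 12/131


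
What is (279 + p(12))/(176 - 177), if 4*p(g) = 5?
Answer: -1121/4 ≈ -280.25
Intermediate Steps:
p(g) = 5/4 (p(g) = (¼)*5 = 5/4)
(279 + p(12))/(176 - 177) = (279 + 5/4)/(176 - 177) = (1121/4)/(-1) = (1121/4)*(-1) = -1121/4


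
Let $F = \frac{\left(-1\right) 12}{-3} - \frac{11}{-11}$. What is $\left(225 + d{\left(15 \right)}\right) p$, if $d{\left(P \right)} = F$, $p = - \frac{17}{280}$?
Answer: $- \frac{391}{28} \approx -13.964$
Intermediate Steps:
$p = - \frac{17}{280}$ ($p = \left(-17\right) \frac{1}{280} = - \frac{17}{280} \approx -0.060714$)
$F = 5$ ($F = \left(-12\right) \left(- \frac{1}{3}\right) - -1 = 4 + 1 = 5$)
$d{\left(P \right)} = 5$
$\left(225 + d{\left(15 \right)}\right) p = \left(225 + 5\right) \left(- \frac{17}{280}\right) = 230 \left(- \frac{17}{280}\right) = - \frac{391}{28}$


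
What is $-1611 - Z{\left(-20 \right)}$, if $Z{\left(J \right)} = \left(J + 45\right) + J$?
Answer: $-1616$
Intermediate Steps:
$Z{\left(J \right)} = 45 + 2 J$ ($Z{\left(J \right)} = \left(45 + J\right) + J = 45 + 2 J$)
$-1611 - Z{\left(-20 \right)} = -1611 - \left(45 + 2 \left(-20\right)\right) = -1611 - \left(45 - 40\right) = -1611 - 5 = -1616$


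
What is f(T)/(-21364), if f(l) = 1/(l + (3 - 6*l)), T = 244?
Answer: 1/25999988 ≈ 3.8462e-8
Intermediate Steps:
f(l) = 1/(3 - 5*l)
f(T)/(-21364) = -1/(-3 + 5*244)/(-21364) = -1/(-3 + 1220)*(-1/21364) = -1/1217*(-1/21364) = 1/25999988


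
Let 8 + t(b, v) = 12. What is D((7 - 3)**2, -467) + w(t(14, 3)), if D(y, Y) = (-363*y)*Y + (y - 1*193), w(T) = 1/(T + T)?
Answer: 21697273/8 ≈ 2.7122e+6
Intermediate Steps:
t(b, v) = 4 (t(b, v) = -8 + 12 = 4)
w(T) = 1/(2*T)
D(y, Y) = -193 + y - 363*Y*y (D(y, Y) = -363*Y*y + (y - 193) = -363*Y*y + (-193 + y) = -193 + y - 363*Y*y)
D((7 - 3)**2, -467) + w(t(14, 3)) = (-193 + (7 - 3)**2 - 363*(-467)*(7 - 3)**2) + (1/2)/4 = (-193 + 4**2 - 363*(-467)*4**2) + (1/2)*(1/4) = (-193 + 16 - 363*(-467)*16) + 1/8 = (-193 + 16 + 2712336) + 1/8 = 2712159 + 1/8 = 21697273/8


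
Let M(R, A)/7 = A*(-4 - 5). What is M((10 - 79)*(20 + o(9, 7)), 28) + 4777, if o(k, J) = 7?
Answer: 3013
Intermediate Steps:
M(R, A) = -63*A (M(R, A) = 7*(A*(-4 - 5)) = 7*(A*(-9)) = 7*(-9*A) = -63*A)
M((10 - 79)*(20 + o(9, 7)), 28) + 4777 = -63*28 + 4777 = -1764 + 4777 = 3013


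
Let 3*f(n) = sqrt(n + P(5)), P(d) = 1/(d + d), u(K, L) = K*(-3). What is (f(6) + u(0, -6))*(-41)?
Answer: -41*sqrt(610)/30 ≈ -33.754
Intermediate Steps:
u(K, L) = -3*K
P(d) = 1/(2*d)
f(n) = sqrt(1/10 + n)/3 (f(n) = sqrt(n + (1/2)/5)/3 = sqrt(n + (1/2)*(1/5))/3 = sqrt(n + 1/10)/3 = sqrt(1/10 + n)/3)
(f(6) + u(0, -6))*(-41) = (sqrt(10 + 100*6)/30 - 3*0)*(-41) = (sqrt(10 + 600)/30 + 0)*(-41) = (sqrt(610)/30 + 0)*(-41) = (sqrt(610)/30)*(-41) = -41*sqrt(610)/30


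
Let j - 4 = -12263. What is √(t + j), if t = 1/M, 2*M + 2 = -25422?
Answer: I*√495248107802/6356 ≈ 110.72*I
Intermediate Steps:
M = -12712 (M = -1 + (½)*(-25422) = -1 - 12711 = -12712)
j = -12259 (j = 4 - 12263 = -12259)
t = -1/12712 (t = 1/(-12712) = -1/12712 ≈ -7.8666e-5)
√(t + j) = √(-1/12712 - 12259) = √(-155836409/12712) = I*√495248107802/6356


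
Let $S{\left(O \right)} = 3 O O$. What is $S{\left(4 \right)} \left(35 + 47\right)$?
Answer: $3936$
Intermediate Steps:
$S{\left(O \right)} = 3 O^{2}$
$S{\left(4 \right)} \left(35 + 47\right) = 3 \cdot 4^{2} \left(35 + 47\right) = 3 \cdot 16 \cdot 82 = 48 \cdot 82 = 3936$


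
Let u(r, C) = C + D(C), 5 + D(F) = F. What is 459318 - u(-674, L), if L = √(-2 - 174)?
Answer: 459323 - 8*I*√11 ≈ 4.5932e+5 - 26.533*I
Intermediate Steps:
L = 4*I*√11 (L = √(-176) = 4*I*√11 ≈ 13.266*I)
D(F) = -5 + F
u(r, C) = -5 + 2*C (u(r, C) = C + (-5 + C) = -5 + 2*C)
459318 - u(-674, L) = 459318 - (-5 + 2*(4*I*√11)) = 459318 - (-5 + 8*I*√11) = 459318 + (5 - 8*I*√11) = 459323 - 8*I*√11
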